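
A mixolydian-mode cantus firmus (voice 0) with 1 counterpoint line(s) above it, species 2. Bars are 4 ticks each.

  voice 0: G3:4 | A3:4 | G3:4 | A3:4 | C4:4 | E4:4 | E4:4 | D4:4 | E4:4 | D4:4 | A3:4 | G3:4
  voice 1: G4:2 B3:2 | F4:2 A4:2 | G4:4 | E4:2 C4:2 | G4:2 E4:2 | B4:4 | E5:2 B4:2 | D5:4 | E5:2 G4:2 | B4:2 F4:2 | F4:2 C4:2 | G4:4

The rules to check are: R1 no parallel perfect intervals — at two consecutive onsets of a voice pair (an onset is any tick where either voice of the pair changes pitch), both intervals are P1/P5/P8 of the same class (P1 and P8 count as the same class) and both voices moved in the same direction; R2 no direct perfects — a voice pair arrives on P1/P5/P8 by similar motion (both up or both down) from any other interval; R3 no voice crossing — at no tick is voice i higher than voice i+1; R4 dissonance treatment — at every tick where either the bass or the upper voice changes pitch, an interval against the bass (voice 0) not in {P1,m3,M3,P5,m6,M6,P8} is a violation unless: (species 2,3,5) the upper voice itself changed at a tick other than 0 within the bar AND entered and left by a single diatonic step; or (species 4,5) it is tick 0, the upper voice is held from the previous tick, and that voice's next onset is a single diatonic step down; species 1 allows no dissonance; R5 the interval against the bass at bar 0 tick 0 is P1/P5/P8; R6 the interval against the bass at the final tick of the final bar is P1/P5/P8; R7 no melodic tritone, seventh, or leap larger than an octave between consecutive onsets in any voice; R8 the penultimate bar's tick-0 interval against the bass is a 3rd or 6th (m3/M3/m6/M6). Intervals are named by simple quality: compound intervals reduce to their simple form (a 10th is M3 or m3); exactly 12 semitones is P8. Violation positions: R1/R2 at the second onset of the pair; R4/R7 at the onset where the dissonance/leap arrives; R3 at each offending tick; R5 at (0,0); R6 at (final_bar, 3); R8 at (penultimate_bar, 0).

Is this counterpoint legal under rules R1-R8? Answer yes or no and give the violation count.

No (6 violations)

bar 0: v0=G3 v1=G4 (P8)
bar 1: v0=A3 v1=F4 (m6)
bar 2: v0=G3 v1=G4 (P8)
bar 3: v0=A3 v1=E4 (P5)
bar 4: v0=C4 v1=G4 (P5)
bar 5: v0=E4 v1=B4 (P5)
bar 6: v0=E4 v1=E5 (P8)
bar 7: v0=D4 v1=D5 (P8)
bar 8: v0=E4 v1=E5 (P8)
bar 9: v0=D4 v1=B4 (M6)
bar 10: v0=A3 v1=F4 (m6)
bar 11: v0=G3 v1=G4 (P8)
  R7 @ bar1.0: B3->F4 leap 6st
  R1 @ bar2.0: A3/A4 P8 -> G3/G4 P8 similar
  R2 @ bar4.0: A3/C4 m3 -> C4/G4 P5 similar
  R2 @ bar5.0: C4/E4 M3 -> E4/B4 P5 similar
  R1 @ bar8.0: D4/D5 P8 -> E4/E5 P8 similar
  R7 @ bar9.2: B4->F4 leap 6st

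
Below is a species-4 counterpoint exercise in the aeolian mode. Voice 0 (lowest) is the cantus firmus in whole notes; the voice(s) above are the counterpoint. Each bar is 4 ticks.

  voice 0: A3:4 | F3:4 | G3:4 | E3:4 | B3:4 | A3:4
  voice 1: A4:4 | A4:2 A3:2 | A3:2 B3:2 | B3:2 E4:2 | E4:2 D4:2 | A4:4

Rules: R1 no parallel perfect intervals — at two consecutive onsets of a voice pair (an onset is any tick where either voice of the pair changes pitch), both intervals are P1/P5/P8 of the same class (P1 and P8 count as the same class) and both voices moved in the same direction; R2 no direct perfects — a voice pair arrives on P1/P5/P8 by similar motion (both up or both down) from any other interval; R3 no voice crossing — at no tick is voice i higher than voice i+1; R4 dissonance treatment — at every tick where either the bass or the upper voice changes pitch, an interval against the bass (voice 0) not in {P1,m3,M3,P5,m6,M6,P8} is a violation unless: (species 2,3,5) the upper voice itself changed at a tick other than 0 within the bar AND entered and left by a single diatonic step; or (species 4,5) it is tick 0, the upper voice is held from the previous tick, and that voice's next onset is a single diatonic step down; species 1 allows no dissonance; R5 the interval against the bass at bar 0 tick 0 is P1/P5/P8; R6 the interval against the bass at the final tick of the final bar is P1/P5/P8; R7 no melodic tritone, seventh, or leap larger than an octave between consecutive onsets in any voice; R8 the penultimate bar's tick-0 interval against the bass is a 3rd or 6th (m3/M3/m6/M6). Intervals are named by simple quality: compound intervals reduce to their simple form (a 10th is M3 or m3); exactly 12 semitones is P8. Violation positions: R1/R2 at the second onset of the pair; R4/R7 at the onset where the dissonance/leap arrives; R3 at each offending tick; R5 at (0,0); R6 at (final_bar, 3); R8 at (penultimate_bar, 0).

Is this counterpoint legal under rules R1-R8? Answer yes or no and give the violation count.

bar 0: v0=A3 v1=A4 (P8)
bar 1: v0=F3 v1=A4 (M3)
bar 2: v0=G3 v1=A3 (M2)
bar 3: v0=E3 v1=B3 (P5)
bar 4: v0=B3 v1=E4 (P4)
bar 5: v0=A3 v1=A4 (P8)
  R4 @ bar2.0: G3/A3 M2 untreated
  R8 @ bar4.0: penult P4 not 3rd/6th

No (2 violations)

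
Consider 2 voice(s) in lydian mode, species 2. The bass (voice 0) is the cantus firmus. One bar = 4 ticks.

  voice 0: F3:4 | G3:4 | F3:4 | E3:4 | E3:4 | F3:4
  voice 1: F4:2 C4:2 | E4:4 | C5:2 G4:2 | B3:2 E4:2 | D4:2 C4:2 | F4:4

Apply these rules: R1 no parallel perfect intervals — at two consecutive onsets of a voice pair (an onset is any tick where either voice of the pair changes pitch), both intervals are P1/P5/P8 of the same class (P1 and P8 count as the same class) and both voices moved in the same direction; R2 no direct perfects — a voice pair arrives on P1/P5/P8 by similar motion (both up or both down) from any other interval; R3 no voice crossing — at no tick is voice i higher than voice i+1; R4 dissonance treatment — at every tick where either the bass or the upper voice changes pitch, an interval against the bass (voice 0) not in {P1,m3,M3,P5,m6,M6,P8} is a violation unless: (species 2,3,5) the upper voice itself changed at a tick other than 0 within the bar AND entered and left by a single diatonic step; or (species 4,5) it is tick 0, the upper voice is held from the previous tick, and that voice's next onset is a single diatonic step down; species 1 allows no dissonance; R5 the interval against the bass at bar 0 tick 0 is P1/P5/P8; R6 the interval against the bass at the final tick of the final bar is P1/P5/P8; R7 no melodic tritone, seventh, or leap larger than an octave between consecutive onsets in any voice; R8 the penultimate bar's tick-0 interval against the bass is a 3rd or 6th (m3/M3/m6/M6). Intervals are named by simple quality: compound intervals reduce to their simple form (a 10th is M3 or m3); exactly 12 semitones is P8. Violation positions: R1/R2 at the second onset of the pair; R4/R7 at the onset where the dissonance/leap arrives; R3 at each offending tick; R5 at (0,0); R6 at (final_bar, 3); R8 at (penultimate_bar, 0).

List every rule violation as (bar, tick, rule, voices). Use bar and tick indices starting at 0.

bar 0: v0=F3 v1=F4 downbeat P8
bar 1: v0=G3 v1=E4 downbeat M6
bar 2: v0=F3 v1=C5 downbeat P5
bar 3: v0=E3 v1=B3 downbeat P5
bar 4: v0=E3 v1=D4 downbeat m7
bar 5: v0=F3 v1=F4 downbeat P8
  -> R4 @ bar 2 tick 2 v(0, 1): F3/G4 M2 untreated
  -> R2 @ bar 3 tick 0 v(0, 1): F3/G4 M2 -> E3/B3 P5 similar
  -> R4 @ bar 4 tick 0 v(0, 1): E3/D4 m7 untreated
  -> R8 @ bar 4 tick 0 v(0, 1): penult m7 not 3rd/6th
  -> R2 @ bar 5 tick 0 v(0, 1): E3/C4 m6 -> F3/F4 P8 similar

(2, 2, R4, (0, 1))
(3, 0, R2, (0, 1))
(4, 0, R4, (0, 1))
(4, 0, R8, (0, 1))
(5, 0, R2, (0, 1))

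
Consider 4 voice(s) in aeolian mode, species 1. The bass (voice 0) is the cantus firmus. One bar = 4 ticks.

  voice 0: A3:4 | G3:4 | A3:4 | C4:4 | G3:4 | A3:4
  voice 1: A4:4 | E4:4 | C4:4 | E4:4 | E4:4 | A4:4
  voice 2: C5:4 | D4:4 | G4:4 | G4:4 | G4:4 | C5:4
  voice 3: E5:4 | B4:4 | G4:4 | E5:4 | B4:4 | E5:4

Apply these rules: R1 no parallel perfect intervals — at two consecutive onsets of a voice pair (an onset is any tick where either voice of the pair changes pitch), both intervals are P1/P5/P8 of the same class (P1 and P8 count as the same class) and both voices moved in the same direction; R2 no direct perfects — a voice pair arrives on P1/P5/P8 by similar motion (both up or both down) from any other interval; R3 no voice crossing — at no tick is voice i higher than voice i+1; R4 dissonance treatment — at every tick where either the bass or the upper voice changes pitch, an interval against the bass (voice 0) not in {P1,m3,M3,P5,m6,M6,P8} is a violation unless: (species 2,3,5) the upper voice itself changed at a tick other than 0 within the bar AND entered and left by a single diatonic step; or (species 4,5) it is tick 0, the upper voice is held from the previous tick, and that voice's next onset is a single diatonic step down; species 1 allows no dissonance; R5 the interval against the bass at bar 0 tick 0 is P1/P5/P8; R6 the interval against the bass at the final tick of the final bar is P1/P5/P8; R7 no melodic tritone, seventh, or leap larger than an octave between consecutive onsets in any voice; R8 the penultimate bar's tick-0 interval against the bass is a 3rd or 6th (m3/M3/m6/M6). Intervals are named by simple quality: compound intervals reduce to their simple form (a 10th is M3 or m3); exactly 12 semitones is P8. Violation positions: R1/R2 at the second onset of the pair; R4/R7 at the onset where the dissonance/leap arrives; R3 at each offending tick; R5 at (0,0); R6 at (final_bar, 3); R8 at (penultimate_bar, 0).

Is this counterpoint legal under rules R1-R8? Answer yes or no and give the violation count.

No (17 violations)

bar 0: v0=A3 v1=A4 v2=C5 v3=E5 (P5)
bar 1: v0=G3 v1=E4 v2=D4 v3=B4 (M3)
bar 2: v0=A3 v1=C4 v2=G4 v3=G4 (m7)
bar 3: v0=C4 v1=E4 v2=G4 v3=E5 (M3)
bar 4: v0=G3 v1=E4 v2=G4 v3=B4 (M3)
bar 5: v0=A3 v1=A4 v2=C5 v3=E5 (P5)
  R5 @ bar0.0: opens on m3
  R1 @ bar1.0: A4/E5 P5 -> E4/B4 P5 similar
  R2 @ bar1.0: A3/C5 m3 -> G3/D4 P5 similar
  R3 @ bar1.0: E4 above D4
  R7 @ bar1.0: C5->D4 leap 10st
  R3 @ bar1.1: E4 above D4
  R3 @ bar1.2: E4 above D4
  R3 @ bar1.3: E4 above D4
  R1 @ bar2.0: E4/B4 P5 -> C4/G4 P5 similar
  R4 @ bar2.0: A3/G4 m7 untreated
  R4 @ bar2.0: A3/G4 m7 untreated
  R2 @ bar3.0: C4/G4 P5 -> E4/E5 P8 similar
  R8 @ bar4.0: penult P8 not 3rd/6th
  R1 @ bar5.0: E4/B4 P5 -> A4/E5 P5 similar
  R2 @ bar5.0: G3/E4 M6 -> A3/A4 P8 similar
  R2 @ bar5.0: G3/B4 M3 -> A3/E5 P5 similar
  R6 @ bar5.3: closes on m3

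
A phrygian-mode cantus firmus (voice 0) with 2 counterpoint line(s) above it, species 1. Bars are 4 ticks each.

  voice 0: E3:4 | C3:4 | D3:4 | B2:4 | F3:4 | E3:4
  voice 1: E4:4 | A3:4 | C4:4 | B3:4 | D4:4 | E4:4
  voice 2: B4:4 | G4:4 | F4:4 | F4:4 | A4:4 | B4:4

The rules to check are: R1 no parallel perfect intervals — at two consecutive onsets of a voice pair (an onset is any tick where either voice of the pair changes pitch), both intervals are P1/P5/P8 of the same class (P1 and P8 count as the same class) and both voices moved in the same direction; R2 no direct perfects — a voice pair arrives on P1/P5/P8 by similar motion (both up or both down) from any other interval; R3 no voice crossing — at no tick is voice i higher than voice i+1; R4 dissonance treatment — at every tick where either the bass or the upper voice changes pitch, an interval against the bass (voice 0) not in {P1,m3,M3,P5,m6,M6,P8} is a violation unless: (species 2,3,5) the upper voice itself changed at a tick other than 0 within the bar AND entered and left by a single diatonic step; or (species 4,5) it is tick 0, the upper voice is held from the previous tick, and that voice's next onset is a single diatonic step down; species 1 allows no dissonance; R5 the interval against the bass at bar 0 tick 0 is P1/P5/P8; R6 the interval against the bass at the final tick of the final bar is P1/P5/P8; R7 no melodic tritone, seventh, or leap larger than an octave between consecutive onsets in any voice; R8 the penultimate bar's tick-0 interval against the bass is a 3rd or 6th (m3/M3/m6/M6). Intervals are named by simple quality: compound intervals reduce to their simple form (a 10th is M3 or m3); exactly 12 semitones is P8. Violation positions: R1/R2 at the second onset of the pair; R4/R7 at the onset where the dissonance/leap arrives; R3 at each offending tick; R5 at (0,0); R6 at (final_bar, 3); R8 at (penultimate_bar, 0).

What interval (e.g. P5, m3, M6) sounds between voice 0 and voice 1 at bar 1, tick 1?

M6

voice 0=C3 voice 1=A3 -> M6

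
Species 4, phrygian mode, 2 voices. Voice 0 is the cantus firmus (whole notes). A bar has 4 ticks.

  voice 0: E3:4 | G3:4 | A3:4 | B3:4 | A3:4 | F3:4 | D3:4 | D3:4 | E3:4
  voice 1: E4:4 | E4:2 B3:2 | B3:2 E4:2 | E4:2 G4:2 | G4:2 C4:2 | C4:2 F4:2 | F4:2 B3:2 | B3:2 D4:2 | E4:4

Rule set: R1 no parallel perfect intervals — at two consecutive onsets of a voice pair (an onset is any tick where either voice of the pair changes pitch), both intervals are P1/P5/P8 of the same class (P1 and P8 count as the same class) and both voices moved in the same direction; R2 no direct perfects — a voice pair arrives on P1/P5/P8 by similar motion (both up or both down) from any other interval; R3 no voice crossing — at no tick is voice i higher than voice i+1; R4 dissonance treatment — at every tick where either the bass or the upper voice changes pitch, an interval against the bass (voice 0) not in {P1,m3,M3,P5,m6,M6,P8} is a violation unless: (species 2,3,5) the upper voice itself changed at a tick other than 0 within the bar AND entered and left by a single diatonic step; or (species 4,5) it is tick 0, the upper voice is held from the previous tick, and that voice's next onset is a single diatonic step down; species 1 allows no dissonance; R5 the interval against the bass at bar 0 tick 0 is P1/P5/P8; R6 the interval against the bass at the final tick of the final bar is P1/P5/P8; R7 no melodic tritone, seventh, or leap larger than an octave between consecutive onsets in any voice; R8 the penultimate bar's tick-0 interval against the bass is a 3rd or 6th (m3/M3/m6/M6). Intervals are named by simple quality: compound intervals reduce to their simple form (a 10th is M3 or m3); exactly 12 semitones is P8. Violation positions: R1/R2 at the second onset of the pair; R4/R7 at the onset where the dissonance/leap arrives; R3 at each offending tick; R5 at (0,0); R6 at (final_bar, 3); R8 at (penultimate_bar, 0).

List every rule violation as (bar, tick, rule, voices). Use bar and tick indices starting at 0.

(2, 0, R4, (0, 1))
(3, 0, R4, (0, 1))
(4, 0, R4, (0, 1))
(6, 2, R7, (1,))
(8, 0, R1, (0, 1))

bar 0: v0=E3 v1=E4 downbeat P8
bar 1: v0=G3 v1=E4 downbeat M6
bar 2: v0=A3 v1=B3 downbeat M2
bar 3: v0=B3 v1=E4 downbeat P4
bar 4: v0=A3 v1=G4 downbeat m7
bar 5: v0=F3 v1=C4 downbeat P5
bar 6: v0=D3 v1=F4 downbeat m3
bar 7: v0=D3 v1=B3 downbeat M6
bar 8: v0=E3 v1=E4 downbeat P8
  -> R4 @ bar 2 tick 0 v(0, 1): A3/B3 M2 untreated
  -> R4 @ bar 3 tick 0 v(0, 1): B3/E4 P4 untreated
  -> R4 @ bar 4 tick 0 v(0, 1): A3/G4 m7 untreated
  -> R7 @ bar 6 tick 2 v(1,): F4->B3 leap 6st
  -> R1 @ bar 8 tick 0 v(0, 1): D3/D4 P8 -> E3/E4 P8 similar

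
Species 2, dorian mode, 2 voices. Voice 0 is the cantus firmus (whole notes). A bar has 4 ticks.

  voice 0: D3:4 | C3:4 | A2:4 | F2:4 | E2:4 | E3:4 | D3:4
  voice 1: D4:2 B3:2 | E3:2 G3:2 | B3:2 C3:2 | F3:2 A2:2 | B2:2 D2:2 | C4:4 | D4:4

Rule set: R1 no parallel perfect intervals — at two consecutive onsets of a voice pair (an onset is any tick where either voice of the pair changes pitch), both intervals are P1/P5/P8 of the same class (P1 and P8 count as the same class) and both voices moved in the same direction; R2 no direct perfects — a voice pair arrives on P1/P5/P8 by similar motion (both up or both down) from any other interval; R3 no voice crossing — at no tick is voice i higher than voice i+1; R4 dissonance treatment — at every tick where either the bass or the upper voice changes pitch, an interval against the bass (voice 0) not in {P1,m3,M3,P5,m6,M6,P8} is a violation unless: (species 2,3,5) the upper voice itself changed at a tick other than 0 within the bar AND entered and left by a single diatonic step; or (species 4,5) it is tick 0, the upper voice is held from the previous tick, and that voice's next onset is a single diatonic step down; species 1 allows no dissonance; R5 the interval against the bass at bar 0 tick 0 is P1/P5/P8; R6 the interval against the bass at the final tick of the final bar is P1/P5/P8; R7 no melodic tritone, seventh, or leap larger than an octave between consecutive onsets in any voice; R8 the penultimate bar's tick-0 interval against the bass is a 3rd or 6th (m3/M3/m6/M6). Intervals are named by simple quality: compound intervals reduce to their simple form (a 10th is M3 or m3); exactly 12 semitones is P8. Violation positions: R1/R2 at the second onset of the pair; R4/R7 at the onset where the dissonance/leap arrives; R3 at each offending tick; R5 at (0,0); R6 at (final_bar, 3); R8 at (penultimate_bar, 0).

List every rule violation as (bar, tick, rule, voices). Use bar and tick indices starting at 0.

bar 0: v0=D3 v1=D4 downbeat P8
bar 1: v0=C3 v1=E3 downbeat M3
bar 2: v0=A2 v1=B3 downbeat M2
bar 3: v0=F2 v1=F3 downbeat P8
bar 4: v0=E2 v1=B2 downbeat P5
bar 5: v0=E3 v1=C4 downbeat m6
bar 6: v0=D3 v1=D4 downbeat P8
  -> R4 @ bar 2 tick 0 v(0, 1): A2/B3 M2 untreated
  -> R7 @ bar 2 tick 2 v(1,): B3->C3 leap 11st
  -> R3 @ bar 4 tick 2 v(0, 1): E2 above D2
  -> R4 @ bar 4 tick 2 v(0, 1): E2/D2 M2 untreated
  -> R3 @ bar 4 tick 3 v(0, 1): E2 above D2
  -> R7 @ bar 5 tick 0 v(1,): D2->C4 leap 22st

(2, 0, R4, (0, 1))
(2, 2, R7, (1,))
(4, 2, R3, (0, 1))
(4, 2, R4, (0, 1))
(4, 3, R3, (0, 1))
(5, 0, R7, (1,))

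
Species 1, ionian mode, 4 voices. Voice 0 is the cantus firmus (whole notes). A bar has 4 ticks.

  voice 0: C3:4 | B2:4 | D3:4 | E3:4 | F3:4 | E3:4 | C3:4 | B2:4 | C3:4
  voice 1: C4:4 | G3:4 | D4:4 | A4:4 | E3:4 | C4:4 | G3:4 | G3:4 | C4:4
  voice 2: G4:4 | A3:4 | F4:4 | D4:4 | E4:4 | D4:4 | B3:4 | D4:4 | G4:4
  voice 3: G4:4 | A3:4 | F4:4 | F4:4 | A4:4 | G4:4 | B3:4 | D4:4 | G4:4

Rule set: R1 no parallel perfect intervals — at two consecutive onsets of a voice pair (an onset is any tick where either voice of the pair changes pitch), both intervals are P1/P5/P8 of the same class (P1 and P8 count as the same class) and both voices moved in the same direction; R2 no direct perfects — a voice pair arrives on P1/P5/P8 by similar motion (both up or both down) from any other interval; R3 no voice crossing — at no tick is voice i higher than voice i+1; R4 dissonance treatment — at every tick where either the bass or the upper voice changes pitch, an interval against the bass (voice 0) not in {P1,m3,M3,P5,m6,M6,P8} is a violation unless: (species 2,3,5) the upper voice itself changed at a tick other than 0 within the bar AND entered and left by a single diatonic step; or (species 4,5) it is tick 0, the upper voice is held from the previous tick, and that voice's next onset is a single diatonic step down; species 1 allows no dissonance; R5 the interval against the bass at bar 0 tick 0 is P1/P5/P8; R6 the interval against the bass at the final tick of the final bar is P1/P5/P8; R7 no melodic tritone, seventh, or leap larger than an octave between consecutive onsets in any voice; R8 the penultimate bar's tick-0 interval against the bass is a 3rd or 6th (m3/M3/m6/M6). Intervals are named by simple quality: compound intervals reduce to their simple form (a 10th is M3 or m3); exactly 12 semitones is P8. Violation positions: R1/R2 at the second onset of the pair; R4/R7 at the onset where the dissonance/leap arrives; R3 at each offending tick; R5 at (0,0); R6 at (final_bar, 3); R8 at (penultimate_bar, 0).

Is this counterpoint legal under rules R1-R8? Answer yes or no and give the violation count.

No (33 violations)

bar 0: v0=C3 v1=C4 v2=G4 v3=G4 (P5)
bar 1: v0=B2 v1=G3 v2=A3 v3=A3 (m7)
bar 2: v0=D3 v1=D4 v2=F4 v3=F4 (m3)
bar 3: v0=E3 v1=A4 v2=D4 v3=F4 (m2)
bar 4: v0=F3 v1=E3 v2=E4 v3=A4 (M3)
bar 5: v0=E3 v1=C4 v2=D4 v3=G4 (m3)
bar 6: v0=C3 v1=G3 v2=B3 v3=B3 (M7)
bar 7: v0=B2 v1=G3 v2=D4 v3=D4 (m3)
bar 8: v0=C3 v1=C4 v2=G4 v3=G4 (P5)
  R1 @ bar1.0: G4/G4 P1 -> A3/A3 P1 similar
  R4 @ bar1.0: B2/A3 m7 untreated
  R4 @ bar1.0: B2/A3 m7 untreated
  R7 @ bar1.0: G4->A3 leap 10st
  R7 @ bar1.0: G4->A3 leap 10st
  R1 @ bar2.0: A3/A3 P1 -> F4/F4 P1 similar
  R2 @ bar2.0: B2/G3 m6 -> D3/D4 P8 similar
  R3 @ bar3.0: A4 above D4
  R4 @ bar3.0: E3/A4 P4 untreated
  R4 @ bar3.0: E3/D4 m7 untreated
  R4 @ bar3.0: E3/F4 m2 untreated
  R3 @ bar3.1: A4 above D4
  R3 @ bar3.2: A4 above D4
  R3 @ bar3.3: A4 above D4
  R3 @ bar4.0: F3 above E3
  R4 @ bar4.0: F3/E3 m2 untreated
  R4 @ bar4.0: F3/E4 M7 untreated
  R7 @ bar4.0: A4->E3 leap 17st
  R3 @ bar4.1: F3 above E3
  R3 @ bar4.2: F3 above E3
  R3 @ bar4.3: F3 above E3
  R4 @ bar5.0: E3/D4 m7 untreated
  R2 @ bar6.0: E3/C4 m6 -> C3/G3 P5 similar
  R2 @ bar6.0: D4/G4 P4 -> B3/B3 P1 similar
  R4 @ bar6.0: C3/B3 M7 untreated
  R4 @ bar6.0: C3/B3 M7 untreated
  R1 @ bar7.0: B3/B3 P1 -> D4/D4 P1 similar
  R1 @ bar8.0: G3/D4 P5 -> C4/G4 P5 similar
  R1 @ bar8.0: G3/D4 P5 -> C4/G4 P5 similar
  R1 @ bar8.0: D4/D4 P1 -> G4/G4 P1 similar
  R2 @ bar8.0: B2/G3 m6 -> C3/C4 P8 similar
  R2 @ bar8.0: B2/D4 m3 -> C3/G4 P5 similar
  R2 @ bar8.0: B2/D4 m3 -> C3/G4 P5 similar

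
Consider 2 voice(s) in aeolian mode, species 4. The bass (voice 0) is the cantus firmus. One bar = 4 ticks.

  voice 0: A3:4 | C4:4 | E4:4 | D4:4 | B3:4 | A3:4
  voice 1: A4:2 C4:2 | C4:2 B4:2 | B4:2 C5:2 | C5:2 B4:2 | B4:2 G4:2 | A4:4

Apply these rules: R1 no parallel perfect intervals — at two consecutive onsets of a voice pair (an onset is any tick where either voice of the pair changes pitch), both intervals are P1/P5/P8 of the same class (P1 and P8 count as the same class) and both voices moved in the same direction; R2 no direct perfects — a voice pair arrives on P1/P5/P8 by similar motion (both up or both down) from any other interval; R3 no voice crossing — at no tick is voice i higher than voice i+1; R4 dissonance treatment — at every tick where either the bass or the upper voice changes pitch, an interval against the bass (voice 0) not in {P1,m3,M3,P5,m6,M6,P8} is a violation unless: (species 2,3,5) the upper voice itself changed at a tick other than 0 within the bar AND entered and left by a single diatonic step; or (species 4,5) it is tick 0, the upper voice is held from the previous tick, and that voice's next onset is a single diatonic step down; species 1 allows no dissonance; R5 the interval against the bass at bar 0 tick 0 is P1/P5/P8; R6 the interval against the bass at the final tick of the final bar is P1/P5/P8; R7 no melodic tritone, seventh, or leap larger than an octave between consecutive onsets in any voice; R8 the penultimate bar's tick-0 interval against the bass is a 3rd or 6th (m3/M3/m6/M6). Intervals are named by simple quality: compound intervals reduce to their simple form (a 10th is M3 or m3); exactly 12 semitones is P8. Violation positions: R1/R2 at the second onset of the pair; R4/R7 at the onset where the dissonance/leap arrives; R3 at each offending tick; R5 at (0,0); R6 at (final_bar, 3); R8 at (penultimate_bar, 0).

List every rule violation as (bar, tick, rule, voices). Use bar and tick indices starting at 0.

bar 0: v0=A3 v1=A4 downbeat P8
bar 1: v0=C4 v1=C4 downbeat P1
bar 2: v0=E4 v1=B4 downbeat P5
bar 3: v0=D4 v1=C5 downbeat m7
bar 4: v0=B3 v1=B4 downbeat P8
bar 5: v0=A3 v1=A4 downbeat P8
  -> R4 @ bar 1 tick 2 v(0, 1): C4/B4 M7 untreated
  -> R7 @ bar 1 tick 2 v(1,): C4->B4 leap 11st
  -> R8 @ bar 4 tick 0 v(0, 1): penult P8 not 3rd/6th

(1, 2, R4, (0, 1))
(1, 2, R7, (1,))
(4, 0, R8, (0, 1))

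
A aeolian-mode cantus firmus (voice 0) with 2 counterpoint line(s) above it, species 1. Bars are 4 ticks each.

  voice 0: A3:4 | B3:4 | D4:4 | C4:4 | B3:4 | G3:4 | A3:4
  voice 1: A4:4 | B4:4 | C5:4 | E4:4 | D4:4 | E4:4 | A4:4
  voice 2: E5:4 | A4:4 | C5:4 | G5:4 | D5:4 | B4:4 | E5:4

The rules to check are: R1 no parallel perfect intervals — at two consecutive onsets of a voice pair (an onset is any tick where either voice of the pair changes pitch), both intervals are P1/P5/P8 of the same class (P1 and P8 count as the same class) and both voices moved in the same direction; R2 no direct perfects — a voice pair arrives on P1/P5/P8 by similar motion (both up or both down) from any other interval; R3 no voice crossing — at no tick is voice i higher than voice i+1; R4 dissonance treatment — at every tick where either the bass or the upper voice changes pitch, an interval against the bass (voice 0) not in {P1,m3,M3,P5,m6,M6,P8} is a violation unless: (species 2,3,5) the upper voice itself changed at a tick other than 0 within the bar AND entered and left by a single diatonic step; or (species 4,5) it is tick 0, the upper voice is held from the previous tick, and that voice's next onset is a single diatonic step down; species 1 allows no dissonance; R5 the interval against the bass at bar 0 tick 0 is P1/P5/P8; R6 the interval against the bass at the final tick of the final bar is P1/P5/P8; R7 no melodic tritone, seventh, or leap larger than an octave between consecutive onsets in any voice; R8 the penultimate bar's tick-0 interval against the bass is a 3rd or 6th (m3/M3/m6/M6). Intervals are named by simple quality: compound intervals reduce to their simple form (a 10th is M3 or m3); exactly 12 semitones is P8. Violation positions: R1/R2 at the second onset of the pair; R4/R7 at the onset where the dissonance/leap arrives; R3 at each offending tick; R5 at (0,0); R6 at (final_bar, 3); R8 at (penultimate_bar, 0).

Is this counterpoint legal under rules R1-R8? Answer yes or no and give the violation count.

No (13 violations)

bar 0: v0=A3 v1=A4 v2=E5 (P5)
bar 1: v0=B3 v1=B4 v2=A4 (m7)
bar 2: v0=D4 v1=C5 v2=C5 (m7)
bar 3: v0=C4 v1=E4 v2=G5 (P5)
bar 4: v0=B3 v1=D4 v2=D5 (m3)
bar 5: v0=G3 v1=E4 v2=B4 (M3)
bar 6: v0=A3 v1=A4 v2=E5 (P5)
  R1 @ bar1.0: A3/A4 P8 -> B3/B4 P8 similar
  R3 @ bar1.0: B4 above A4
  R4 @ bar1.0: B3/A4 m7 untreated
  R3 @ bar1.1: B4 above A4
  R3 @ bar1.2: B4 above A4
  R3 @ bar1.3: B4 above A4
  R2 @ bar2.0: B4/A4 M2 -> C5/C5 P1 similar
  R4 @ bar2.0: D4/C5 m7 untreated
  R4 @ bar2.0: D4/C5 m7 untreated
  R2 @ bar4.0: E4/G5 m3 -> D4/D5 P8 similar
  R1 @ bar6.0: E4/B4 P5 -> A4/E5 P5 similar
  R2 @ bar6.0: G3/E4 M6 -> A3/A4 P8 similar
  R2 @ bar6.0: G3/B4 M3 -> A3/E5 P5 similar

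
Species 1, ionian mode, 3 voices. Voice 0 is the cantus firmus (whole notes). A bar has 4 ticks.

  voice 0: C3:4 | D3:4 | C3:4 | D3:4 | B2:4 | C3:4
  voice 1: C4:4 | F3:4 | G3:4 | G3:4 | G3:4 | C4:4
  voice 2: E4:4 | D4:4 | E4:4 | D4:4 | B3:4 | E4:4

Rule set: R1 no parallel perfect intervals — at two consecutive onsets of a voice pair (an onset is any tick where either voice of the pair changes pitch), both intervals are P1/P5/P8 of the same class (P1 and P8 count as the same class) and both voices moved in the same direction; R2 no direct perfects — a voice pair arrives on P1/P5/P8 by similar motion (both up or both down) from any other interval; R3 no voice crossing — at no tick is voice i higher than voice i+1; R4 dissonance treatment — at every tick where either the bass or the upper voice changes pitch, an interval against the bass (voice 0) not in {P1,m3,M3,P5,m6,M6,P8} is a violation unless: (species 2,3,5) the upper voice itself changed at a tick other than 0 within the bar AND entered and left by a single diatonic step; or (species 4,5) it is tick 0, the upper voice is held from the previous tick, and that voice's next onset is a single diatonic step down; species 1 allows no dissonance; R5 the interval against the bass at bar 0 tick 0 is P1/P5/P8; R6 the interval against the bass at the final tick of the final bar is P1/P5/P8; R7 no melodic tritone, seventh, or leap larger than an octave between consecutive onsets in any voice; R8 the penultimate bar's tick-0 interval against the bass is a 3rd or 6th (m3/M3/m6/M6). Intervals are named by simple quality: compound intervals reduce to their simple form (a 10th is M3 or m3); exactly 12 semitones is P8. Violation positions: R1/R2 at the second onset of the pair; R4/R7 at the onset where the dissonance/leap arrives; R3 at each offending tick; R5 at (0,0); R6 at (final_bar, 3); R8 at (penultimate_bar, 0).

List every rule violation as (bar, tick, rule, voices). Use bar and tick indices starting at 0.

(0, 0, R5, (0, 2))
(3, 0, R4, (0, 1))
(4, 0, R1, (0, 2))
(4, 0, R8, (0, 2))
(5, 0, R2, (0, 1))
(5, 3, R6, (0, 2))

bar 0: v0=C3 v1=C4 v2=E4 downbeat M3
bar 1: v0=D3 v1=F3 v2=D4 downbeat P8
bar 2: v0=C3 v1=G3 v2=E4 downbeat M3
bar 3: v0=D3 v1=G3 v2=D4 downbeat P8
bar 4: v0=B2 v1=G3 v2=B3 downbeat P8
bar 5: v0=C3 v1=C4 v2=E4 downbeat M3
  -> R5 @ bar 0 tick 0 v(0, 2): opens on M3
  -> R4 @ bar 3 tick 0 v(0, 1): D3/G3 P4 untreated
  -> R1 @ bar 4 tick 0 v(0, 2): D3/D4 P8 -> B2/B3 P8 similar
  -> R8 @ bar 4 tick 0 v(0, 2): penult P8 not 3rd/6th
  -> R2 @ bar 5 tick 0 v(0, 1): B2/G3 m6 -> C3/C4 P8 similar
  -> R6 @ bar 5 tick 3 v(0, 2): closes on M3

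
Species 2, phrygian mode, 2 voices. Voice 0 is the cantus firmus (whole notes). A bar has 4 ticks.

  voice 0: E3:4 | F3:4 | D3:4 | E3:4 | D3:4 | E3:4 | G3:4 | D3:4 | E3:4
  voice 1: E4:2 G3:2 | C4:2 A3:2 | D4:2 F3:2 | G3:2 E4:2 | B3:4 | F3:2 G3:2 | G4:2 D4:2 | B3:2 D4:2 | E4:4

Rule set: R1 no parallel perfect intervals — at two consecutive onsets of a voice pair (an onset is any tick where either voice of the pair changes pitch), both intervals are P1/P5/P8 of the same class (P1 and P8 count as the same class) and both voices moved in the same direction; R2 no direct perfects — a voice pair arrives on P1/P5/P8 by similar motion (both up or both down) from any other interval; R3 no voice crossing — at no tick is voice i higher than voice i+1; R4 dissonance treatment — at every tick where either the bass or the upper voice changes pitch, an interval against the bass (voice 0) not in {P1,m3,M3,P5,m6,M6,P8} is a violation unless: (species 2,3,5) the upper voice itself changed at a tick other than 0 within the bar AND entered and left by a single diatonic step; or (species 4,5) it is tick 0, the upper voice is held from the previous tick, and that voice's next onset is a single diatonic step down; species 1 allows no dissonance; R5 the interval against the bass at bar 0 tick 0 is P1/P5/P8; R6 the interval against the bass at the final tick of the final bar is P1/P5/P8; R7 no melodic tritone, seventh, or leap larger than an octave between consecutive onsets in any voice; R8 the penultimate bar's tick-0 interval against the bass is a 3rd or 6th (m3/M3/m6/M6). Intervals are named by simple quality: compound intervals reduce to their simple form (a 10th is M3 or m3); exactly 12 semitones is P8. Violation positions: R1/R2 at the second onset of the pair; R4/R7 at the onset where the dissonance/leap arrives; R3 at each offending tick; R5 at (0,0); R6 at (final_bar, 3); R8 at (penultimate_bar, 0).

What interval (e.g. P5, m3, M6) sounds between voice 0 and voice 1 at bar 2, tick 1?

voice 0=D3 voice 1=D4 -> P8

P8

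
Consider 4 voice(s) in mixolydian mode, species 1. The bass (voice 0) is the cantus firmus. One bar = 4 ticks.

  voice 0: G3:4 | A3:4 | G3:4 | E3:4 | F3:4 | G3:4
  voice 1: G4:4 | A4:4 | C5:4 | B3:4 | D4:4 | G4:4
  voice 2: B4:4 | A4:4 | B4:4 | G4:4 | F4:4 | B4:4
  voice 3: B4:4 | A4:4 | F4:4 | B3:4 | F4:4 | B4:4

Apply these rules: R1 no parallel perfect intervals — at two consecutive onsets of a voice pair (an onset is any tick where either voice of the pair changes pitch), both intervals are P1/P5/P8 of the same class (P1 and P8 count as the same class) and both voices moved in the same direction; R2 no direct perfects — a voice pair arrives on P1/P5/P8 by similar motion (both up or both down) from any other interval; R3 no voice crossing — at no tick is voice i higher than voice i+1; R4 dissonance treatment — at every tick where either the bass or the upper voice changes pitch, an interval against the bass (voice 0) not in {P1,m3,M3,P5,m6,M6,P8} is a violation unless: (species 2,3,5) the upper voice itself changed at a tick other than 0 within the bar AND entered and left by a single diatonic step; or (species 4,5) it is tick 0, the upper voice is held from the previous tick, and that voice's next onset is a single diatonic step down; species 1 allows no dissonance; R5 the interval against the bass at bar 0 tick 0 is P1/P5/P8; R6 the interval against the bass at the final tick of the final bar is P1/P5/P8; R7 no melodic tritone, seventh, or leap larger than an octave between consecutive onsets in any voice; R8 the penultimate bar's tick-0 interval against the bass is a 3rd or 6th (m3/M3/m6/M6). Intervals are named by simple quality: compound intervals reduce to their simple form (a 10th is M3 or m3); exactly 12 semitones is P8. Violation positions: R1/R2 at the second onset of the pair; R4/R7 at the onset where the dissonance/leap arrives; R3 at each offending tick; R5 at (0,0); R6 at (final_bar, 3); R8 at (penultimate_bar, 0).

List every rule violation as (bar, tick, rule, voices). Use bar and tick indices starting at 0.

bar 0: v0=G3 v1=G4 v2=B4 v3=B4 downbeat M3
bar 1: v0=A3 v1=A4 v2=A4 v3=A4 downbeat P8
bar 2: v0=G3 v1=C5 v2=B4 v3=F4 downbeat m7
bar 3: v0=E3 v1=B3 v2=G4 v3=B3 downbeat P5
bar 4: v0=F3 v1=D4 v2=F4 v3=F4 downbeat P8
bar 5: v0=G3 v1=G4 v2=B4 v3=B4 downbeat M3
  -> R5 @ bar 0 tick 0 v(0, 2): opens on M3
  -> R5 @ bar 0 tick 0 v(0, 3): opens on M3
  -> R1 @ bar 1 tick 0 v(0, 1): G3/G4 P8 -> A3/A4 P8 similar
  -> R1 @ bar 1 tick 0 v(2, 3): B4/B4 P1 -> A4/A4 P1 similar
  -> R3 @ bar 2 tick 0 v(1, 2): C5 above B4
  -> R3 @ bar 2 tick 0 v(2, 3): B4 above F4
  -> R4 @ bar 2 tick 0 v(0, 1): G3/C5 P4 untreated
  -> R4 @ bar 2 tick 0 v(0, 3): G3/F4 m7 untreated
  -> R3 @ bar 2 tick 1 v(1, 2): C5 above B4
  -> R3 @ bar 2 tick 1 v(2, 3): B4 above F4
  -> R3 @ bar 2 tick 2 v(1, 2): C5 above B4
  -> R3 @ bar 2 tick 2 v(2, 3): B4 above F4
  -> R3 @ bar 2 tick 3 v(1, 2): C5 above B4
  -> R3 @ bar 2 tick 3 v(2, 3): B4 above F4
  -> R2 @ bar 3 tick 0 v(0, 1): G3/C5 P4 -> E3/B3 P5 similar
  -> R2 @ bar 3 tick 0 v(0, 3): G3/F4 m7 -> E3/B3 P5 similar
  -> R2 @ bar 3 tick 0 v(1, 3): C5/F4 P5 -> B3/B3 P1 similar
  -> R3 @ bar 3 tick 0 v(2, 3): G4 above B3
  -> R7 @ bar 3 tick 0 v(1,): C5->B3 leap 13st
  -> R7 @ bar 3 tick 0 v(3,): F4->B3 leap 6st
  -> R3 @ bar 3 tick 1 v(2, 3): G4 above B3
  -> R3 @ bar 3 tick 2 v(2, 3): G4 above B3
  -> R3 @ bar 3 tick 3 v(2, 3): G4 above B3
  -> R2 @ bar 4 tick 0 v(0, 3): E3/B3 P5 -> F3/F4 P8 similar
  -> R7 @ bar 4 tick 0 v(3,): B3->F4 leap 6st
  -> R8 @ bar 4 tick 0 v(0, 2): penult P8 not 3rd/6th
  -> R8 @ bar 4 tick 0 v(0, 3): penult P8 not 3rd/6th
  -> R1 @ bar 5 tick 0 v(2, 3): F4/F4 P1 -> B4/B4 P1 similar
  -> R2 @ bar 5 tick 0 v(0, 1): F3/D4 M6 -> G3/G4 P8 similar
  -> R7 @ bar 5 tick 0 v(2,): F4->B4 leap 6st
  -> R7 @ bar 5 tick 0 v(3,): F4->B4 leap 6st
  -> R6 @ bar 5 tick 3 v(0, 2): closes on M3
  -> R6 @ bar 5 tick 3 v(0, 3): closes on M3

(0, 0, R5, (0, 2))
(0, 0, R5, (0, 3))
(1, 0, R1, (0, 1))
(1, 0, R1, (2, 3))
(2, 0, R3, (1, 2))
(2, 0, R3, (2, 3))
(2, 0, R4, (0, 1))
(2, 0, R4, (0, 3))
(2, 1, R3, (1, 2))
(2, 1, R3, (2, 3))
(2, 2, R3, (1, 2))
(2, 2, R3, (2, 3))
(2, 3, R3, (1, 2))
(2, 3, R3, (2, 3))
(3, 0, R2, (0, 1))
(3, 0, R2, (0, 3))
(3, 0, R2, (1, 3))
(3, 0, R3, (2, 3))
(3, 0, R7, (1,))
(3, 0, R7, (3,))
(3, 1, R3, (2, 3))
(3, 2, R3, (2, 3))
(3, 3, R3, (2, 3))
(4, 0, R2, (0, 3))
(4, 0, R7, (3,))
(4, 0, R8, (0, 2))
(4, 0, R8, (0, 3))
(5, 0, R1, (2, 3))
(5, 0, R2, (0, 1))
(5, 0, R7, (2,))
(5, 0, R7, (3,))
(5, 3, R6, (0, 2))
(5, 3, R6, (0, 3))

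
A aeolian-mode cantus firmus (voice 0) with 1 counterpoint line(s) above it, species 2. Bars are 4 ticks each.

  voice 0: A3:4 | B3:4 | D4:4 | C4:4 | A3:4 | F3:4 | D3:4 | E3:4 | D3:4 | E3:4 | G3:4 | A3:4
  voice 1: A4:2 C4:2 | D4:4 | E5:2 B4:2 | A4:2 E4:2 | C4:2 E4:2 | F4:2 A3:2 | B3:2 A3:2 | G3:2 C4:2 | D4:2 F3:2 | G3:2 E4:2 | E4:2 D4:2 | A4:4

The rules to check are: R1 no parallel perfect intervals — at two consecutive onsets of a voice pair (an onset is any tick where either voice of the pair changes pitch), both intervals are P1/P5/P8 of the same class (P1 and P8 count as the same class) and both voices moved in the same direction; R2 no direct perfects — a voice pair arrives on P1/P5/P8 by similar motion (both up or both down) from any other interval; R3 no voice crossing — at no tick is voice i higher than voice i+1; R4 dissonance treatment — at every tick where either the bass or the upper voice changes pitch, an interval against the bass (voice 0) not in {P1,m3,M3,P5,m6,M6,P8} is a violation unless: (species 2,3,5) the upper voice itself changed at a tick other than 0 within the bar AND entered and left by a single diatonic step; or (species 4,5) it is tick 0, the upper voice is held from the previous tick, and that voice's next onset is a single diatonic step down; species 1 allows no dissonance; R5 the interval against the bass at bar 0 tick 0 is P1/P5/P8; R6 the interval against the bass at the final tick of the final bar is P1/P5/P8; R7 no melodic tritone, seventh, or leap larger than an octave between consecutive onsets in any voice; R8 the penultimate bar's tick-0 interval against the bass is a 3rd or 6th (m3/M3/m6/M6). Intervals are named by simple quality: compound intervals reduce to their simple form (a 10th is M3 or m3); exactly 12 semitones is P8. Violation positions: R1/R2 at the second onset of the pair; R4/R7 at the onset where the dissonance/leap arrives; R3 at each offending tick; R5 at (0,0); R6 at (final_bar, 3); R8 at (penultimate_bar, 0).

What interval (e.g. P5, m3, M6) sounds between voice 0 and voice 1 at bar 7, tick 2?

voice 0=E3 voice 1=C4 -> m6

m6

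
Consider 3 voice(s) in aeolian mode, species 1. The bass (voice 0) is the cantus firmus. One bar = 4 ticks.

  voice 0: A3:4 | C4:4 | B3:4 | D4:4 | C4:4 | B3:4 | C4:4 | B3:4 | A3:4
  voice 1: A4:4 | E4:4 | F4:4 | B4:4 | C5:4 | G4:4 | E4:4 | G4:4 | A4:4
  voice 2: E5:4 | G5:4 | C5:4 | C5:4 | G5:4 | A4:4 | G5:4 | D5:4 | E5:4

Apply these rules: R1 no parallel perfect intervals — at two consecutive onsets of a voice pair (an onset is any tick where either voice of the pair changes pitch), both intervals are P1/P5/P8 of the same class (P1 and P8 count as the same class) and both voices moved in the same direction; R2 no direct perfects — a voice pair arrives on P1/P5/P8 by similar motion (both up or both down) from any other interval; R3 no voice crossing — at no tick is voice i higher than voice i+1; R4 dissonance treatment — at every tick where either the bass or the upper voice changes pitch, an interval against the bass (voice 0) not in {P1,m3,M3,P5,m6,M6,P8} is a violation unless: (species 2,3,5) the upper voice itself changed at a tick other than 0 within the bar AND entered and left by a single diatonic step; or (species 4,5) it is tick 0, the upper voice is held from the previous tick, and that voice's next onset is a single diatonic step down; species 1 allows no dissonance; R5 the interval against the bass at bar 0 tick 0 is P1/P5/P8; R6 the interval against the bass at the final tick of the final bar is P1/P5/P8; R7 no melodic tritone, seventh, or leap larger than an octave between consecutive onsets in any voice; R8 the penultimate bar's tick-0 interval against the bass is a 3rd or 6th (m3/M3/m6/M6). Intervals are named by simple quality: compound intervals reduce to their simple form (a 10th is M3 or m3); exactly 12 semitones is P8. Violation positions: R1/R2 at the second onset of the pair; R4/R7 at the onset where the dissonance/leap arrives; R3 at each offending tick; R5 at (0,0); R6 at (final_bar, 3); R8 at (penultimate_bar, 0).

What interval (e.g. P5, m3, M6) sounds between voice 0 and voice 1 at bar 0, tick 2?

P8

voice 0=A3 voice 1=A4 -> P8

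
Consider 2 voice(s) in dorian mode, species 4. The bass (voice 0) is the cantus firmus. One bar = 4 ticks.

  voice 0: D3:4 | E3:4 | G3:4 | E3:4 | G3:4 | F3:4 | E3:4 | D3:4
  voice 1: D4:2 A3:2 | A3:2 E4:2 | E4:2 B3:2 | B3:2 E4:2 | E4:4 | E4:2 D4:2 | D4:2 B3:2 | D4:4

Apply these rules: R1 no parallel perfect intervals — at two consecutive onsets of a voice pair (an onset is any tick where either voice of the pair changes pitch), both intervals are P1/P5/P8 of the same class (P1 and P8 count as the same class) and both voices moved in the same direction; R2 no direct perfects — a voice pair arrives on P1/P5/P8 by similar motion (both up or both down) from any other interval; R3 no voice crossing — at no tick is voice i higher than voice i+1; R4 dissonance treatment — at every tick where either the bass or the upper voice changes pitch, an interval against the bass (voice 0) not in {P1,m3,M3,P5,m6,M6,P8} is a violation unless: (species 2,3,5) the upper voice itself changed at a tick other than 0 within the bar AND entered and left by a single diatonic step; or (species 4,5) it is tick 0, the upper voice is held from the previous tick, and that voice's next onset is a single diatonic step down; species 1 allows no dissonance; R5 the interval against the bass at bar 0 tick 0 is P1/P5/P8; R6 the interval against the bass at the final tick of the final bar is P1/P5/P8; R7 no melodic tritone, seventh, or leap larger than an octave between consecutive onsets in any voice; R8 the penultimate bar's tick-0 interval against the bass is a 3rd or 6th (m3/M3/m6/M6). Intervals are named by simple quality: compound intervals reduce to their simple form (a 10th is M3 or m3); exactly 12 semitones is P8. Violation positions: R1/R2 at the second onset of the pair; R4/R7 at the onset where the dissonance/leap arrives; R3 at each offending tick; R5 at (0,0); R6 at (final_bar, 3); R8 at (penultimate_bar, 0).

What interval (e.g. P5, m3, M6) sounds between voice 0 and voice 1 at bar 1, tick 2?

voice 0=E3 voice 1=E4 -> P8

P8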